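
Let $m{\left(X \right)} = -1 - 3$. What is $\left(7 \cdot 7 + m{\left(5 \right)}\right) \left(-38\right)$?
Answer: $-1710$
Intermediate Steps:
$m{\left(X \right)} = -4$ ($m{\left(X \right)} = -1 - 3 = -4$)
$\left(7 \cdot 7 + m{\left(5 \right)}\right) \left(-38\right) = \left(7 \cdot 7 - 4\right) \left(-38\right) = \left(49 - 4\right) \left(-38\right) = 45 \left(-38\right) = -1710$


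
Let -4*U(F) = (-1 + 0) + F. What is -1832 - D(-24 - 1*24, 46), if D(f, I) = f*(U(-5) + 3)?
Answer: -1616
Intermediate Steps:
U(F) = ¼ - F/4 (U(F) = -((-1 + 0) + F)/4 = -(-1 + F)/4 = ¼ - F/4)
D(f, I) = 9*f/2 (D(f, I) = f*((¼ - ¼*(-5)) + 3) = f*((¼ + 5/4) + 3) = f*(3/2 + 3) = f*(9/2) = 9*f/2)
-1832 - D(-24 - 1*24, 46) = -1832 - 9*(-24 - 1*24)/2 = -1832 - 9*(-24 - 24)/2 = -1832 - 9*(-48)/2 = -1832 - 1*(-216) = -1832 + 216 = -1616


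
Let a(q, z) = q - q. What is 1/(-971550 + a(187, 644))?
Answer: -1/971550 ≈ -1.0293e-6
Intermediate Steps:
a(q, z) = 0
1/(-971550 + a(187, 644)) = 1/(-971550 + 0) = 1/(-971550) = -1/971550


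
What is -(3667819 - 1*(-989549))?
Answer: -4657368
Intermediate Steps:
-(3667819 - 1*(-989549)) = -(3667819 + 989549) = -1*4657368 = -4657368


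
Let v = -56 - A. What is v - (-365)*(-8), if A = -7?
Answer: -2969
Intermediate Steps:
v = -49 (v = -56 - 1*(-7) = -56 + 7 = -49)
v - (-365)*(-8) = -49 - (-365)*(-8) = -49 - 73*40 = -49 - 2920 = -2969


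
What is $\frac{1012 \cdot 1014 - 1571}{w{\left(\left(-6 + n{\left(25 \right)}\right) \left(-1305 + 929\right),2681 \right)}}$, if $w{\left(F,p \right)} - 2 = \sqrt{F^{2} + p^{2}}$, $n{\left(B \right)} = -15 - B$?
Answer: $- \frac{2049194}{306339373} + \frac{1024597 \sqrt{306339377}}{306339373} \approx 58.533$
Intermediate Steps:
$w{\left(F,p \right)} = 2 + \sqrt{F^{2} + p^{2}}$
$\frac{1012 \cdot 1014 - 1571}{w{\left(\left(-6 + n{\left(25 \right)}\right) \left(-1305 + 929\right),2681 \right)}} = \frac{1012 \cdot 1014 - 1571}{2 + \sqrt{\left(\left(-6 - 40\right) \left(-1305 + 929\right)\right)^{2} + 2681^{2}}} = \frac{1026168 - 1571}{2 + \sqrt{\left(\left(-6 - 40\right) \left(-376\right)\right)^{2} + 7187761}} = \frac{1024597}{2 + \sqrt{\left(\left(-6 - 40\right) \left(-376\right)\right)^{2} + 7187761}} = \frac{1024597}{2 + \sqrt{\left(\left(-46\right) \left(-376\right)\right)^{2} + 7187761}} = \frac{1024597}{2 + \sqrt{17296^{2} + 7187761}} = \frac{1024597}{2 + \sqrt{299151616 + 7187761}} = \frac{1024597}{2 + \sqrt{306339377}}$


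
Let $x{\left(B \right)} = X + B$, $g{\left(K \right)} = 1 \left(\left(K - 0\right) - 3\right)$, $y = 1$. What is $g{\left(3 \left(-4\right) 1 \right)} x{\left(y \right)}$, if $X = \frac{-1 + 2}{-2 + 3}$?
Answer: $-30$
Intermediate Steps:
$g{\left(K \right)} = -3 + K$ ($g{\left(K \right)} = 1 \left(\left(K + 0\right) - 3\right) = 1 \left(K - 3\right) = 1 \left(-3 + K\right) = -3 + K$)
$X = 1$ ($X = 1 \cdot 1^{-1} = 1 \cdot 1 = 1$)
$x{\left(B \right)} = 1 + B$
$g{\left(3 \left(-4\right) 1 \right)} x{\left(y \right)} = \left(-3 + 3 \left(-4\right) 1\right) \left(1 + 1\right) = \left(-3 - 12\right) 2 = \left(-15\right) 2 = -30$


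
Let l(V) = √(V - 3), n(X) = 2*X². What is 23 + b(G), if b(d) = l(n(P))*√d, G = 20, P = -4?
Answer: 23 + 2*√145 ≈ 47.083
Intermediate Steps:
l(V) = √(-3 + V)
b(d) = √29*√d (b(d) = √(-3 + 2*(-4)²)*√d = √(-3 + 2*16)*√d = √(-3 + 32)*√d = √29*√d)
23 + b(G) = 23 + √29*√20 = 23 + √29*(2*√5) = 23 + 2*√145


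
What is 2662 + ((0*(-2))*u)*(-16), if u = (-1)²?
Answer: 2662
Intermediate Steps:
u = 1
2662 + ((0*(-2))*u)*(-16) = 2662 + ((0*(-2))*1)*(-16) = 2662 + (0*1)*(-16) = 2662 + 0*(-16) = 2662 + 0 = 2662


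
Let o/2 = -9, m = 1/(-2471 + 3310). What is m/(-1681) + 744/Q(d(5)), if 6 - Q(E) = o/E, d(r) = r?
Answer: 218605643/2820718 ≈ 77.500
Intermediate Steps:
m = 1/839 ≈ 0.0011919
o = -18 (o = 2*(-9) = -18)
Q(E) = 6 + 18/E (Q(E) = 6 - (-18)/E = 6 + 18/E)
m/(-1681) + 744/Q(d(5)) = (1/839)/(-1681) + 744/(6 + 18/5) = (1/839)*(-1/1681) + 744/(6 + 18*(⅕)) = -1/1410359 + 744/(6 + 18/5) = -1/1410359 + 744/(48/5) = -1/1410359 + 744*(5/48) = -1/1410359 + 155/2 = 218605643/2820718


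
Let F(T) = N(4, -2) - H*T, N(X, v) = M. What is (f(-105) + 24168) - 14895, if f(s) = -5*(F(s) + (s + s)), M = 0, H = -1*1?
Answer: 10848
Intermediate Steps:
H = -1
N(X, v) = 0
F(T) = T (F(T) = 0 - (-1)*T = 0 + T = T)
f(s) = -15*s (f(s) = -5*(s + (s + s)) = -5*(s + 2*s) = -15*s)
(f(-105) + 24168) - 14895 = (-15*(-105) + 24168) - 14895 = (1575 + 24168) - 14895 = 25743 - 14895 = 10848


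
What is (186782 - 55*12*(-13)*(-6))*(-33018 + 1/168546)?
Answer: -376481321148377/84273 ≈ -4.4674e+9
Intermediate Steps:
(186782 - 55*12*(-13)*(-6))*(-33018 + 1/168546) = (186782 - (-8580)*(-6))*(-33018 + 1/168546) = (186782 - 55*936)*(-5565051827/168546) = (186782 - 51480)*(-5565051827/168546) = 135302*(-5565051827/168546) = -376481321148377/84273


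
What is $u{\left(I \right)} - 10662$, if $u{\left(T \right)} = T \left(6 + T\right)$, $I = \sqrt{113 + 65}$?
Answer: $-10484 + 6 \sqrt{178} \approx -10404.0$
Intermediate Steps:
$I = \sqrt{178} \approx 13.342$
$u{\left(I \right)} - 10662 = \sqrt{178} \left(6 + \sqrt{178}\right) - 10662 = -10662 + \sqrt{178} \left(6 + \sqrt{178}\right)$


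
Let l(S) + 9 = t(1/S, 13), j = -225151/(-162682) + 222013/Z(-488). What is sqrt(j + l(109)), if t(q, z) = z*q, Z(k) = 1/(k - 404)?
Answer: I*sqrt(62269485581726088279770)/17732338 ≈ 14073.0*I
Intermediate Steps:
Z(k) = 1/(-404 + k)
t(q, z) = q*z
j = -32216826603321/162682 (j = -225151/(-162682) + 222013/(1/(-404 - 488)) = -225151*(-1/162682) + 222013/(1/(-892)) = 225151/162682 + 222013/(-1/892) = 225151/162682 + 222013*(-892) = 225151/162682 - 198035596 = -32216826603321/162682 ≈ -1.9804e+8)
l(S) = -9 + 13/S
sqrt(j + l(109)) = sqrt(-32216826603321/162682 + (-9 + 13/109)) = sqrt(-32216826603321/162682 - 968/109) = sqrt(-3511634257238165/17732338) = I*sqrt(62269485581726088279770)/17732338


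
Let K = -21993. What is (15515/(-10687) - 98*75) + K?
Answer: -313604156/10687 ≈ -29344.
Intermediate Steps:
(15515/(-10687) - 98*75) + K = (15515/(-10687) - 98*75) - 21993 = (15515*(-1/10687) - 7350) - 21993 = (-15515/10687 - 7350) - 21993 = -78564965/10687 - 21993 = -313604156/10687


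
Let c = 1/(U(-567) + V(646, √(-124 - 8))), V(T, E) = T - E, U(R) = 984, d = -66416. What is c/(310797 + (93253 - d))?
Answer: 815/625021608456 + I*√33/625021608456 ≈ 1.304e-9 + 9.191e-12*I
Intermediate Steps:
c = 1/(1630 - 2*I*√33) (c = 1/(984 + (646 - √(-124 - 8))) = 1/(984 + (646 - √(-132))) = 1/(984 + (646 - 2*I*√33)) = 1/(1630 - 2*I*√33) ≈ 0.00061347 + 4.324e-6*I)
c/(310797 + (93253 - d)) = (815/1328516 + I*√33/1328516)/(310797 + (93253 - 1*(-66416))) = (815/1328516 + I*√33/1328516)/(310797 + (93253 + 66416)) = (815/1328516 + I*√33/1328516)/(310797 + 159669) = (815/1328516 + I*√33/1328516)/470466 = (815/1328516 + I*√33/1328516)*(1/470466) = 815/625021608456 + I*√33/625021608456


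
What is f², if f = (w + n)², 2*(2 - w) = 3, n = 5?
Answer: 14641/16 ≈ 915.06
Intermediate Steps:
w = ½ (w = 2 - ½*3 = 2 - 3/2 = ½ ≈ 0.50000)
f = 121/4 (f = (½ + 5)² = (11/2)² = 121/4 ≈ 30.250)
f² = (121/4)² = 14641/16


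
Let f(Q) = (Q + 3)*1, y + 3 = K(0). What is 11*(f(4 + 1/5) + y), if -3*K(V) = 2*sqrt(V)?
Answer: 231/5 ≈ 46.200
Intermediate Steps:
K(V) = -2*sqrt(V)/3
y = -3 (y = -3 - 2*sqrt(0)/3 = -3 - 2/3*0 = -3 + 0 = -3)
f(Q) = 3 + Q (f(Q) = (3 + Q)*1 = 3 + Q)
11*(f(4 + 1/5) + y) = 11*((3 + (4 + 1/5)) - 3) = 11*((3 + 21/5) - 3) = 11*(36/5 - 3) = 11*(21/5) = 231/5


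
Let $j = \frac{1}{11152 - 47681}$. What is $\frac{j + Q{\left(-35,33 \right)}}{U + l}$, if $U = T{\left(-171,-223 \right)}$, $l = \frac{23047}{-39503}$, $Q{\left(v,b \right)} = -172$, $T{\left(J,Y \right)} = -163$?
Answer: $\frac{248196914467}{236051713044} \approx 1.0515$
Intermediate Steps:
$j = - \frac{1}{36529}$ ($j = \frac{1}{-36529} = - \frac{1}{36529} \approx -2.7375 \cdot 10^{-5}$)
$l = - \frac{23047}{39503}$ ($l = 23047 \left(- \frac{1}{39503}\right) = - \frac{23047}{39503} \approx -0.58342$)
$U = -163$
$\frac{j + Q{\left(-35,33 \right)}}{U + l} = \frac{- \frac{1}{36529} - 172}{-163 - \frac{23047}{39503}} = - \frac{6282989}{36529 \left(- \frac{6462036}{39503}\right)} = \left(- \frac{6282989}{36529}\right) \left(- \frac{39503}{6462036}\right) = \frac{248196914467}{236051713044}$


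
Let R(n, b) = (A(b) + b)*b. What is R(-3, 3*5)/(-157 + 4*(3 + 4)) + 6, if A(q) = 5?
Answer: 158/43 ≈ 3.6744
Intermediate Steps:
R(n, b) = b*(5 + b) (R(n, b) = (5 + b)*b = b*(5 + b))
R(-3, 3*5)/(-157 + 4*(3 + 4)) + 6 = ((3*5)*(5 + 3*5))/(-157 + 4*(3 + 4)) + 6 = (15*(5 + 15))/(-157 + 4*7) + 6 = (15*20)/(-157 + 28) + 6 = 300/(-129) + 6 = -1/129*300 + 6 = -100/43 + 6 = 158/43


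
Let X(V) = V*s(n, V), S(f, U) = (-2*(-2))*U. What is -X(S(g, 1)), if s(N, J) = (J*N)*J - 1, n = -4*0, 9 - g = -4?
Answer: 4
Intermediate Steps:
g = 13 (g = 9 - 1*(-4) = 9 + 4 = 13)
n = 0
S(f, U) = 4*U
s(N, J) = -1 + N*J² (s(N, J) = N*J² - 1 = -1 + N*J²)
X(V) = -V (X(V) = V*(-1 + 0*V²) = V*(-1 + 0) = V*(-1) = -V)
-X(S(g, 1)) = -(-1)*4*1 = -(-1)*4 = -1*(-4) = 4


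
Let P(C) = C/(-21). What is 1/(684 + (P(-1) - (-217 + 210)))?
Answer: 21/14512 ≈ 0.0014471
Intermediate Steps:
P(C) = -C/21 (P(C) = C*(-1/21) = -C/21)
1/(684 + (P(-1) - (-217 + 210))) = 1/(684 + (-1/21*(-1) - (-217 + 210))) = 1/(684 + (1/21 - 1*(-7))) = 1/(684 + (1/21 + 7)) = 1/(684 + 148/21) = 1/(14512/21) = 21/14512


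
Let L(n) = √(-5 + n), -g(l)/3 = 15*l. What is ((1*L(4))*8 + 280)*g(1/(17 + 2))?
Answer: -12600/19 - 360*I/19 ≈ -663.16 - 18.947*I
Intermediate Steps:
g(l) = -45*l
((1*L(4))*8 + 280)*g(1/(17 + 2)) = ((1*√(-5 + 4))*8 + 280)*(-45/(17 + 2)) = ((1*√(-1))*8 + 280)*(-45/19) = ((1*I)*8 + 280)*(-45*1/19) = (I*8 + 280)*(-45/19) = (8*I + 280)*(-45/19) = (280 + 8*I)*(-45/19) = -12600/19 - 360*I/19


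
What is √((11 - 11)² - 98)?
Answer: 7*I*√2 ≈ 9.8995*I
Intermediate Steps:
√((11 - 11)² - 98) = √(0² - 98) = √(0 - 98) = √(-98) = 7*I*√2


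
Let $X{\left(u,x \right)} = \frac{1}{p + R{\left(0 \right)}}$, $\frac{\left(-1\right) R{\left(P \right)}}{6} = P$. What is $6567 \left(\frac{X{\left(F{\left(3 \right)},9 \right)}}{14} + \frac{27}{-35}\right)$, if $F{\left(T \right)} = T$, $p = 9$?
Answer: $- \frac{1052909}{210} \approx -5013.9$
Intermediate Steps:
$R{\left(P \right)} = - 6 P$
$X{\left(u,x \right)} = \frac{1}{9}$ ($X{\left(u,x \right)} = \frac{1}{9 - 0} = \frac{1}{9 + 0} = \frac{1}{9}$)
$6567 \left(\frac{X{\left(F{\left(3 \right)},9 \right)}}{14} + \frac{27}{-35}\right) = 6567 \left(\frac{1}{9 \cdot 14} + \frac{27}{-35}\right) = 6567 \left(\frac{1}{9} \cdot \frac{1}{14} + 27 \left(- \frac{1}{35}\right)\right) = 6567 \left(\frac{1}{126} - \frac{27}{35}\right) = 6567 \left(- \frac{481}{630}\right) = - \frac{1052909}{210}$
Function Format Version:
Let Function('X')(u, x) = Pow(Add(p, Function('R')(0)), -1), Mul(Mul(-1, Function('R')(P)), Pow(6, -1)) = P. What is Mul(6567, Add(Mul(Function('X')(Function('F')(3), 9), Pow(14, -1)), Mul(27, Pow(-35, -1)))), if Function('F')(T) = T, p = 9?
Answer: Rational(-1052909, 210) ≈ -5013.9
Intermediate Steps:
Function('R')(P) = Mul(-6, P)
Function('X')(u, x) = Rational(1, 9) (Function('X')(u, x) = Pow(Add(9, Mul(-6, 0)), -1) = Pow(Add(9, 0), -1) = Pow(9, -1) = Rational(1, 9))
Mul(6567, Add(Mul(Function('X')(Function('F')(3), 9), Pow(14, -1)), Mul(27, Pow(-35, -1)))) = Mul(6567, Add(Mul(Rational(1, 9), Pow(14, -1)), Mul(27, Pow(-35, -1)))) = Mul(6567, Add(Mul(Rational(1, 9), Rational(1, 14)), Mul(27, Rational(-1, 35)))) = Mul(6567, Add(Rational(1, 126), Rational(-27, 35))) = Mul(6567, Rational(-481, 630)) = Rational(-1052909, 210)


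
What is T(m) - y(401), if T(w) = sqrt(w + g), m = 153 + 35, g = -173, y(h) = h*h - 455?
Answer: -160346 + sqrt(15) ≈ -1.6034e+5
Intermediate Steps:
y(h) = -455 + h**2 (y(h) = h**2 - 455 = -455 + h**2)
m = 188
T(w) = sqrt(-173 + w) (T(w) = sqrt(w - 173) = sqrt(-173 + w))
T(m) - y(401) = sqrt(-173 + 188) - (-455 + 401**2) = sqrt(15) - (-455 + 160801) = sqrt(15) - 1*160346 = sqrt(15) - 160346 = -160346 + sqrt(15)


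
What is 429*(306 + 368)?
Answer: 289146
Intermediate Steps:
429*(306 + 368) = 429*674 = 289146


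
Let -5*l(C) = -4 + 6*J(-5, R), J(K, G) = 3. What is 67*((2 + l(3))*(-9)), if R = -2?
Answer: 2412/5 ≈ 482.40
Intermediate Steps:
l(C) = -14/5 (l(C) = -(-4 + 6*3)/5 = -(-4 + 18)/5 = -1/5*14 = -14/5)
67*((2 + l(3))*(-9)) = 67*((2 - 14/5)*(-9)) = 67*(-4/5*(-9)) = 67*(36/5) = 2412/5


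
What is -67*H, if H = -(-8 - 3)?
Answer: -737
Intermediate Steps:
H = 11 (H = -1*(-11) = 11)
-67*H = -67*11 = -737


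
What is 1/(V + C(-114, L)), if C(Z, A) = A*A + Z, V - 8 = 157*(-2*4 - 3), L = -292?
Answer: 1/83431 ≈ 1.1986e-5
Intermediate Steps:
V = -1719 (V = 8 + 157*(-2*4 - 3) = 8 + 157*(-8 - 3) = 8 + 157*(-11) = 8 - 1727 = -1719)
C(Z, A) = Z + A**2 (C(Z, A) = A**2 + Z = Z + A**2)
1/(V + C(-114, L)) = 1/(-1719 + (-114 + (-292)**2)) = 1/(-1719 + (-114 + 85264)) = 1/(-1719 + 85150) = 1/83431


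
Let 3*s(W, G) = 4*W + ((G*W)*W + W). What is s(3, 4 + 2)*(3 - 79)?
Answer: -1748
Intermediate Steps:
s(W, G) = 5*W/3 + G*W²/3 (s(W, G) = (4*W + ((G*W)*W + W))/3 = (4*W + (G*W² + W))/3 = (4*W + (W + G*W²))/3 = (5*W + G*W²)/3 = 5*W/3 + G*W²/3)
s(3, 4 + 2)*(3 - 79) = ((⅓)*3*(5 + (4 + 2)*3))*(3 - 79) = ((⅓)*3*(5 + 6*3))*(-76) = ((⅓)*3*(5 + 18))*(-76) = ((⅓)*3*23)*(-76) = 23*(-76) = -1748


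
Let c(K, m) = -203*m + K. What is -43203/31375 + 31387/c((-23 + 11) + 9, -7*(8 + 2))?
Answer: 370982104/445744625 ≈ 0.83228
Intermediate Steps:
c(K, m) = K - 203*m
-43203/31375 + 31387/c((-23 + 11) + 9, -7*(8 + 2)) = -43203/31375 + 31387/(((-23 + 11) + 9) - (-1421)*(8 + 2)) = -43203*1/31375 + 31387/((-12 + 9) - (-1421)*10) = -43203/31375 + 31387/(-3 - 203*(-70)) = -43203/31375 + 31387/(-3 + 14210) = -43203/31375 + 31387/14207 = 370982104/445744625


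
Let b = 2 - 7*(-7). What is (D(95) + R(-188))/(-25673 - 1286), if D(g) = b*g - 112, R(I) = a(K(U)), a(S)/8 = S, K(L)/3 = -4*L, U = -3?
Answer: -5021/26959 ≈ -0.18625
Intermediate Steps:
K(L) = -12*L (K(L) = 3*(-4*L) = -12*L)
b = 51 (b = 2 + 49 = 51)
a(S) = 8*S
R(I) = 288 (R(I) = 8*(-12*(-3)) = 8*36 = 288)
D(g) = -112 + 51*g (D(g) = 51*g - 112 = -112 + 51*g)
(D(95) + R(-188))/(-25673 - 1286) = ((-112 + 51*95) + 288)/(-25673 - 1286) = ((-112 + 4845) + 288)/(-26959) = (4733 + 288)*(-1/26959) = 5021*(-1/26959) = -5021/26959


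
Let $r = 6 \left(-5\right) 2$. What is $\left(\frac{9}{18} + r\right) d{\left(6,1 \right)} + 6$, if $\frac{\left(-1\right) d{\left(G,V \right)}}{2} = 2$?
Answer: $244$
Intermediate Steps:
$r = -60$ ($r = \left(-30\right) 2 = -60$)
$d{\left(G,V \right)} = -4$ ($d{\left(G,V \right)} = \left(-2\right) 2 = -4$)
$\left(\frac{9}{18} + r\right) d{\left(6,1 \right)} + 6 = \left(\frac{9}{18} - 60\right) \left(-4\right) + 6 = \left(9 \cdot \frac{1}{18} - 60\right) \left(-4\right) + 6 = \left(\frac{1}{2} - 60\right) \left(-4\right) + 6 = \left(- \frac{119}{2}\right) \left(-4\right) + 6 = 238 + 6 = 244$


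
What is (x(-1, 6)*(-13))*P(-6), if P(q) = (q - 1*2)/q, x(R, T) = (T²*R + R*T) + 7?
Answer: 1820/3 ≈ 606.67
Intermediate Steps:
x(R, T) = 7 + R*T + R*T² (x(R, T) = (R*T² + R*T) + 7 = (R*T + R*T²) + 7 = 7 + R*T + R*T²)
P(q) = (-2 + q)/q (P(q) = (q - 2)/q = (-2 + q)/q)
(x(-1, 6)*(-13))*P(-6) = ((7 - 1*6 - 1*6²)*(-13))*((-2 - 6)/(-6)) = ((7 - 6 - 1*36)*(-13))*(-⅙*(-8)) = ((7 - 6 - 36)*(-13))*(4/3) = -35*(-13)*(4/3) = 455*(4/3) = 1820/3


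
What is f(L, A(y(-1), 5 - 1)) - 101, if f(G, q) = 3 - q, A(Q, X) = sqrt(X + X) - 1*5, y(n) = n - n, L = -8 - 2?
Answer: -93 - 2*sqrt(2) ≈ -95.828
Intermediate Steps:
L = -10
y(n) = 0
A(Q, X) = -5 + sqrt(2)*sqrt(X) (A(Q, X) = sqrt(2*X) - 5 = sqrt(2)*sqrt(X) - 5 = -5 + sqrt(2)*sqrt(X))
f(L, A(y(-1), 5 - 1)) - 101 = (3 - (-5 + sqrt(2)*sqrt(5 - 1))) - 101 = (3 - (-5 + sqrt(2)*sqrt(4))) - 101 = (3 - (-5 + sqrt(2)*2)) - 101 = (3 - (-5 + 2*sqrt(2))) - 101 = (3 + (5 - 2*sqrt(2))) - 101 = (8 - 2*sqrt(2)) - 101 = -93 - 2*sqrt(2)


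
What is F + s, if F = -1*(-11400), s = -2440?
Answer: 8960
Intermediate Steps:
F = 11400
F + s = 11400 - 2440 = 8960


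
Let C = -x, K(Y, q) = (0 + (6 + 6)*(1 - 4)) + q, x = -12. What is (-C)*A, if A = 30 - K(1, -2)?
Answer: -816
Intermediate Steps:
K(Y, q) = -36 + q (K(Y, q) = (0 + 12*(-3)) + q = (0 - 36) + q = -36 + q)
C = 12 (C = -1*(-12) = 12)
A = 68 (A = 30 - (-36 - 2) = 30 - 1*(-38) = 30 + 38 = 68)
(-C)*A = -1*12*68 = -12*68 = -816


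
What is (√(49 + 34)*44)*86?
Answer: 3784*√83 ≈ 34474.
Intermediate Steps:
(√(49 + 34)*44)*86 = (√83*44)*86 = (44*√83)*86 = 3784*√83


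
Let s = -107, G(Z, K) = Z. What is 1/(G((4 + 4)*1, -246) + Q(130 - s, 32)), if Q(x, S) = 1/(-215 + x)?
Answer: 22/177 ≈ 0.12429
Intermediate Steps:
1/(G((4 + 4)*1, -246) + Q(130 - s, 32)) = 1/((4 + 4)*1 + 1/(-215 + (130 - 1*(-107)))) = 1/(8*1 + 1/(-215 + (130 + 107))) = 1/(8 + 1/(-215 + 237)) = 1/(8 + 1/22) = 1/(177/22) = 22/177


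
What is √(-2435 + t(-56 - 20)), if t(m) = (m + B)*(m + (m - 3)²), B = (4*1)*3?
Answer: I*√396995 ≈ 630.08*I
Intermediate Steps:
B = 12 (B = 4*3 = 12)
t(m) = (12 + m)*(m + (-3 + m)²) (t(m) = (m + 12)*(m + (m - 3)²) = (12 + m)*(m + (-3 + m)²))
√(-2435 + t(-56 - 20)) = √(-2435 + (108 + (-56 - 20)³ - 51*(-56 - 20) + 7*(-56 - 20)²)) = √(-2435 + (108 + (-76)³ - 51*(-76) + 7*(-76)²)) = √(-2435 + (108 - 438976 + 3876 + 7*5776)) = √(-2435 + (108 - 438976 + 3876 + 40432)) = √(-2435 - 394560) = √(-396995) = I*√396995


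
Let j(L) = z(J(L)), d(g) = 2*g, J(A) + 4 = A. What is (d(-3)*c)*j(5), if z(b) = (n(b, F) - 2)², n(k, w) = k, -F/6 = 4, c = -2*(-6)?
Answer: -72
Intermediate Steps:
c = 12
J(A) = -4 + A
F = -24 (F = -6*4 = -24)
z(b) = (-2 + b)² (z(b) = (b - 2)² = (-2 + b)²)
j(L) = (-6 + L)² (j(L) = (-2 + (-4 + L))² = (-6 + L)²)
(d(-3)*c)*j(5) = ((2*(-3))*12)*(-6 + 5)² = -6*12*(-1)² = -72*1 = -72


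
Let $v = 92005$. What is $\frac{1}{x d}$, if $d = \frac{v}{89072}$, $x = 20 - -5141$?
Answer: $\frac{89072}{474837805} \approx 0.00018758$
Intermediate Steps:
$x = 5161$ ($x = 20 + 5141 = 5161$)
$d = \frac{92005}{89072} \approx 1.0329$
$\frac{1}{x d} = \frac{1}{5161 \cdot \frac{92005}{89072}} = \frac{1}{5161} \cdot \frac{89072}{92005} = \frac{89072}{474837805}$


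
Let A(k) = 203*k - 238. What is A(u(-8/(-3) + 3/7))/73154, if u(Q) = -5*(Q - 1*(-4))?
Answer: -22319/219462 ≈ -0.10170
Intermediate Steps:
u(Q) = -20 - 5*Q (u(Q) = -5*(Q + 4) = -5*(4 + Q) = -20 - 5*Q)
A(k) = -238 + 203*k
A(u(-8/(-3) + 3/7))/73154 = (-238 + 203*(-20 - 5*(-8/(-3) + 3/7)))/73154 = (-238 + 203*(-20 - 5*(-8*(-⅓) + 3*(⅐))))*(1/73154) = (-238 + 203*(-20 - 5*(8/3 + 3/7)))*(1/73154) = (-238 + 203*(-20 - 5*65/21))*(1/73154) = (-238 + 203*(-20 - 325/21))*(1/73154) = (-238 + 203*(-745/21))*(1/73154) = (-238 - 21605/3)*(1/73154) = -22319/3*1/73154 = -22319/219462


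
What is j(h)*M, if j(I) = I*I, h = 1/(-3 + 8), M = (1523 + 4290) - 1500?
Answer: 4313/25 ≈ 172.52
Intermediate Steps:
M = 4313 (M = 5813 - 1500 = 4313)
h = ⅕ (h = 1/5 = ⅕ ≈ 0.20000)
j(I) = I²
j(h)*M = (⅕)²*4313 = (1/25)*4313 = 4313/25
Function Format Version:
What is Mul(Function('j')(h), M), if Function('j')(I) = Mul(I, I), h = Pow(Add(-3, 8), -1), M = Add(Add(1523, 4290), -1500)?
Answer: Rational(4313, 25) ≈ 172.52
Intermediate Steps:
M = 4313 (M = Add(5813, -1500) = 4313)
h = Rational(1, 5) (h = Pow(5, -1) = Rational(1, 5) ≈ 0.20000)
Function('j')(I) = Pow(I, 2)
Mul(Function('j')(h), M) = Mul(Pow(Rational(1, 5), 2), 4313) = Mul(Rational(1, 25), 4313) = Rational(4313, 25)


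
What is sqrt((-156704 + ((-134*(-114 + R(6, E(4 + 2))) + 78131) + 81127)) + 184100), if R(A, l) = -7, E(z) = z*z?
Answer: 2*sqrt(50717) ≈ 450.41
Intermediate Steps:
E(z) = z**2
sqrt((-156704 + ((-134*(-114 + R(6, E(4 + 2))) + 78131) + 81127)) + 184100) = sqrt((-156704 + ((-134*(-114 - 7) + 78131) + 81127)) + 184100) = sqrt((-156704 + ((-134*(-121) + 78131) + 81127)) + 184100) = sqrt((-156704 + ((16214 + 78131) + 81127)) + 184100) = sqrt((-156704 + (94345 + 81127)) + 184100) = sqrt((-156704 + 175472) + 184100) = sqrt(18768 + 184100) = sqrt(202868) = 2*sqrt(50717)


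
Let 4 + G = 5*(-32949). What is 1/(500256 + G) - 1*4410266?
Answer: -1479675114861/335507 ≈ -4.4103e+6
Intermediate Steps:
G = -164749 (G = -4 + 5*(-32949) = -4 - 164745 = -164749)
1/(500256 + G) - 1*4410266 = 1/(500256 - 164749) - 1*4410266 = 1/335507 - 4410266 = -1479675114861/335507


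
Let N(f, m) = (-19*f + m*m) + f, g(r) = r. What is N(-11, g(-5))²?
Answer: 49729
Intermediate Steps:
N(f, m) = m² - 18*f (N(f, m) = (-19*f + m²) + f = (m² - 19*f) + f = m² - 18*f)
N(-11, g(-5))² = ((-5)² - 18*(-11))² = (25 + 198)² = 223² = 49729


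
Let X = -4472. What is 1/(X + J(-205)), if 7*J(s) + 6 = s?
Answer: -7/31515 ≈ -0.00022212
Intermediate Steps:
J(s) = -6/7 + s/7
1/(X + J(-205)) = 1/(-4472 + (-6/7 + (1/7)*(-205))) = 1/(-4472 + (-6/7 - 205/7)) = 1/(-4472 - 211/7) = 1/(-31515/7) = -7/31515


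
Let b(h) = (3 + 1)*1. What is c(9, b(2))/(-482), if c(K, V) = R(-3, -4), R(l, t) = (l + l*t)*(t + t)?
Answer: 36/241 ≈ 0.14938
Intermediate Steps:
R(l, t) = 2*t*(l + l*t) (R(l, t) = (l + l*t)*(2*t) = 2*t*(l + l*t))
b(h) = 4 (b(h) = 4*1 = 4)
c(K, V) = -72 (c(K, V) = 2*(-3)*(-4)*(1 - 4) = 2*(-3)*(-4)*(-3) = -72)
c(9, b(2))/(-482) = -72/(-482) = -72*(-1/482) = 36/241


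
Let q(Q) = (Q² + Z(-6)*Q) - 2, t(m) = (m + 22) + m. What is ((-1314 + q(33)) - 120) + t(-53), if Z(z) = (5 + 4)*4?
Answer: 757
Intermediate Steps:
t(m) = 22 + 2*m (t(m) = (22 + m) + m = 22 + 2*m)
Z(z) = 36 (Z(z) = 9*4 = 36)
q(Q) = -2 + Q² + 36*Q (q(Q) = (Q² + 36*Q) - 2 = -2 + Q² + 36*Q)
((-1314 + q(33)) - 120) + t(-53) = ((-1314 + (-2 + 33² + 36*33)) - 120) + (22 + 2*(-53)) = ((-1314 + (-2 + 1089 + 1188)) - 120) + (22 - 106) = ((-1314 + 2275) - 120) - 84 = (961 - 120) - 84 = 841 - 84 = 757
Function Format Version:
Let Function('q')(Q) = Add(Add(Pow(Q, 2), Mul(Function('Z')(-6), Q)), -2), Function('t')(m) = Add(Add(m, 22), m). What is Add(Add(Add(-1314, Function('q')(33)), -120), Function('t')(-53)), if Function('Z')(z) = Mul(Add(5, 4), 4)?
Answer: 757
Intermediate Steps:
Function('t')(m) = Add(22, Mul(2, m)) (Function('t')(m) = Add(Add(22, m), m) = Add(22, Mul(2, m)))
Function('Z')(z) = 36 (Function('Z')(z) = Mul(9, 4) = 36)
Function('q')(Q) = Add(-2, Pow(Q, 2), Mul(36, Q)) (Function('q')(Q) = Add(Add(Pow(Q, 2), Mul(36, Q)), -2) = Add(-2, Pow(Q, 2), Mul(36, Q)))
Add(Add(Add(-1314, Function('q')(33)), -120), Function('t')(-53)) = Add(Add(Add(-1314, Add(-2, Pow(33, 2), Mul(36, 33))), -120), Add(22, Mul(2, -53))) = Add(Add(Add(-1314, Add(-2, 1089, 1188)), -120), Add(22, -106)) = Add(Add(Add(-1314, 2275), -120), -84) = Add(Add(961, -120), -84) = Add(841, -84) = 757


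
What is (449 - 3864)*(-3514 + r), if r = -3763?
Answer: 24850955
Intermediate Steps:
(449 - 3864)*(-3514 + r) = (449 - 3864)*(-3514 - 3763) = -3415*(-7277) = 24850955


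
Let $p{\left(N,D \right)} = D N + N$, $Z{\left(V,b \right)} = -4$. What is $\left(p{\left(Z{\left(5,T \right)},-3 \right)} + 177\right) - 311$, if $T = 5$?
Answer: $-126$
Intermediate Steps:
$p{\left(N,D \right)} = N + D N$
$\left(p{\left(Z{\left(5,T \right)},-3 \right)} + 177\right) - 311 = \left(- 4 \left(1 - 3\right) + 177\right) - 311 = \left(\left(-4\right) \left(-2\right) + 177\right) - 311 = \left(8 + 177\right) - 311 = 185 - 311 = -126$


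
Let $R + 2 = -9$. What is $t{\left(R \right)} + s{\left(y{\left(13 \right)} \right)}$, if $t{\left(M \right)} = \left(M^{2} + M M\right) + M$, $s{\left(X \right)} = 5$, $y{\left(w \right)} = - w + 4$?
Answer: $236$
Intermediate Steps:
$R = -11$ ($R = -2 - 9 = -11$)
$y{\left(w \right)} = 4 - w$
$t{\left(M \right)} = M + 2 M^{2}$ ($t{\left(M \right)} = \left(M^{2} + M^{2}\right) + M = 2 M^{2} + M = M + 2 M^{2}$)
$t{\left(R \right)} + s{\left(y{\left(13 \right)} \right)} = - 11 \left(1 + 2 \left(-11\right)\right) + 5 = - 11 \left(1 - 22\right) + 5 = \left(-11\right) \left(-21\right) + 5 = 231 + 5 = 236$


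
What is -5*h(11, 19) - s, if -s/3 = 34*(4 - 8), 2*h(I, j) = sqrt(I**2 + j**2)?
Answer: -408 - 5*sqrt(482)/2 ≈ -462.89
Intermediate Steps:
h(I, j) = sqrt(I**2 + j**2)/2
s = 408 (s = -102*(4 - 8) = -102*(-4) = -3*(-136) = 408)
-5*h(11, 19) - s = -5*sqrt(11**2 + 19**2)/2 - 1*408 = -5*sqrt(121 + 361)/2 - 408 = -5*sqrt(482)/2 - 408 = -408 - 5*sqrt(482)/2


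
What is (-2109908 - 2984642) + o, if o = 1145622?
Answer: -3948928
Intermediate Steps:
(-2109908 - 2984642) + o = (-2109908 - 2984642) + 1145622 = -5094550 + 1145622 = -3948928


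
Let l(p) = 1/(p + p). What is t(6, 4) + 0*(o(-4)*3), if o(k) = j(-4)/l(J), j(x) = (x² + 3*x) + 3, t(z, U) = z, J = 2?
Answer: 6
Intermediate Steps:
j(x) = 3 + x² + 3*x
l(p) = 1/(2*p)
o(k) = 28 (o(k) = (3 + (-4)² + 3*(-4))/(((½)/2)) = (3 + 16 - 12)/(((½)*(½))) = 7/(¼) = 7*4 = 28)
t(6, 4) + 0*(o(-4)*3) = 6 + 0*(28*3) = 6 + 0*84 = 6 + 0 = 6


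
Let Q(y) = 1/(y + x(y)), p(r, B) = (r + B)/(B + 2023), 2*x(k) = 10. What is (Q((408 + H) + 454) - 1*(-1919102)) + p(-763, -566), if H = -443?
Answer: 1185559242297/617768 ≈ 1.9191e+6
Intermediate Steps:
x(k) = 5 (x(k) = (½)*10 = 5)
p(r, B) = (B + r)/(2023 + B)
Q(y) = 1/(5 + y) (Q(y) = 1/(y + 5) = 1/(5 + y))
(Q((408 + H) + 454) - 1*(-1919102)) + p(-763, -566) = (1/(5 + ((408 - 443) + 454)) - 1*(-1919102)) + (-566 - 763)/(2023 - 566) = (1/(5 + (-35 + 454)) + 1919102) - 1329/1457 = (1/(5 + 419) + 1919102) + (1/1457)*(-1329) = (1/424 + 1919102) - 1329/1457 = 813699249/424 - 1329/1457 = 1185559242297/617768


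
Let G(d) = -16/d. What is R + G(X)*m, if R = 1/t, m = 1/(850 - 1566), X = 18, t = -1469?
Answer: 1327/2366559 ≈ 0.00056073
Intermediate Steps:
m = -1/716 (m = 1/(-716) = -1/716 ≈ -0.0013966)
R = -1/1469 (R = 1/(-1469) = -1/1469 ≈ -0.00068074)
R + G(X)*m = -1/1469 - 16/18*(-1/716) = -1/1469 - 16*1/18*(-1/716) = -1/1469 - 8/9*(-1/716) = -1/1469 + 2/1611 = 1327/2366559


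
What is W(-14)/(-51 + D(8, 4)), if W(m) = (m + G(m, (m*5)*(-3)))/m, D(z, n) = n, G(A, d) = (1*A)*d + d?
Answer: -196/47 ≈ -4.1702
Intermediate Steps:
G(A, d) = d + A*d (G(A, d) = A*d + d = d + A*d)
W(m) = (m - 15*m*(1 + m))/m (W(m) = (m + ((m*5)*(-3))*(1 + m))/m = (m + ((5*m)*(-3))*(1 + m))/m = (m + (-15*m)*(1 + m))/m = (m - 15*m*(1 + m))/m)
W(-14)/(-51 + D(8, 4)) = (-14 - 15*(-14))/(-51 + 4) = (-14 + 210)/(-47) = -1/47*196 = -196/47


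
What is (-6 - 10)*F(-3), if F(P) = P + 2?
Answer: 16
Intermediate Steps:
F(P) = 2 + P
(-6 - 10)*F(-3) = (-6 - 10)*(2 - 3) = -16*(-1) = 16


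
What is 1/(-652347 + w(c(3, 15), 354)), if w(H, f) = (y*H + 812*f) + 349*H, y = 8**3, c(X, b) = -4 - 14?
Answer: -1/380397 ≈ -2.6288e-6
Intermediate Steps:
c(X, b) = -18
y = 512
w(H, f) = 812*f + 861*H (w(H, f) = (512*H + 812*f) + 349*H = 812*f + 861*H)
1/(-652347 + w(c(3, 15), 354)) = 1/(-652347 + (812*354 + 861*(-18))) = 1/(-652347 + (287448 - 15498)) = 1/(-652347 + 271950) = 1/(-380397) = -1/380397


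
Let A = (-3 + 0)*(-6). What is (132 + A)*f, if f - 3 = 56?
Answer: 8850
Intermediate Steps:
A = 18 (A = -3*(-6) = 18)
f = 59 (f = 3 + 56 = 59)
(132 + A)*f = (132 + 18)*59 = 150*59 = 8850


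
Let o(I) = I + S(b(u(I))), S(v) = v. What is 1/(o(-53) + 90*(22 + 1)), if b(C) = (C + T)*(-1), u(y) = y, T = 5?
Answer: 1/2065 ≈ 0.00048426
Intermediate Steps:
b(C) = -5 - C (b(C) = (C + 5)*(-1) = (5 + C)*(-1) = -5 - C)
o(I) = -5 (o(I) = I + (-5 - I) = -5)
1/(o(-53) + 90*(22 + 1)) = 1/(-5 + 90*(22 + 1)) = 1/(-5 + 90*23) = 1/(-5 + 2070) = 1/2065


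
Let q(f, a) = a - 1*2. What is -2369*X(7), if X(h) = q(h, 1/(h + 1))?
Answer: 35535/8 ≈ 4441.9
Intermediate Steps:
q(f, a) = -2 + a (q(f, a) = a - 2 = -2 + a)
X(h) = -2 + 1/(1 + h) (X(h) = -2 + 1/(h + 1) = -2 + 1/(1 + h))
-2369*X(7) = -2369*(-1 - 2*7)/(1 + 7) = -2369*(-1 - 14)/8 = -2369*(-15)/8 = -2369*(-15/8) = 35535/8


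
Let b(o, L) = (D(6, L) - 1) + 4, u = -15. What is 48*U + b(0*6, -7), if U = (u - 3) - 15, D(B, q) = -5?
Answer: -1586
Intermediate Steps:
U = -33 (U = (-15 - 3) - 15 = -18 - 15 = -33)
b(o, L) = -2 (b(o, L) = (-5 - 1) + 4 = -6 + 4 = -2)
48*U + b(0*6, -7) = 48*(-33) - 2 = -1584 - 2 = -1586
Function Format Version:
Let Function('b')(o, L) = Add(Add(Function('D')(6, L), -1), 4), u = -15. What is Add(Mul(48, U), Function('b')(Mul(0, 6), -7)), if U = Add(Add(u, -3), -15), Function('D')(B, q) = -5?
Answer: -1586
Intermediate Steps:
U = -33 (U = Add(Add(-15, -3), -15) = Add(-18, -15) = -33)
Function('b')(o, L) = -2 (Function('b')(o, L) = Add(Add(-5, -1), 4) = Add(-6, 4) = -2)
Add(Mul(48, U), Function('b')(Mul(0, 6), -7)) = Add(Mul(48, -33), -2) = Add(-1584, -2) = -1586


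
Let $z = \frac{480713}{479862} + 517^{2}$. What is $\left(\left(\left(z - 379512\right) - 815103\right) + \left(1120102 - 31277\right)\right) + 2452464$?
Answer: $\frac{1254341993819}{479862} \approx 2.614 \cdot 10^{6}$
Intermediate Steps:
$z = \frac{128262314831}{479862}$ ($z = 480713 \cdot \frac{1}{479862} + 267289 = \frac{480713}{479862} + 267289 = \frac{128262314831}{479862} \approx 2.6729 \cdot 10^{5}$)
$\left(\left(\left(z - 379512\right) - 815103\right) + \left(1120102 - 31277\right)\right) + 2452464 = \left(\left(\left(\frac{128262314831}{479862} - 379512\right) - 815103\right) + \left(1120102 - 31277\right)\right) + 2452464 = \left(\left(- \frac{53851072513}{479862} - 815103\right) + 1088825\right) + 2452464 = \left(- \frac{444988028299}{479862} + 1088825\right) + 2452464 = \frac{77497713851}{479862} + 2452464 = \frac{1254341993819}{479862}$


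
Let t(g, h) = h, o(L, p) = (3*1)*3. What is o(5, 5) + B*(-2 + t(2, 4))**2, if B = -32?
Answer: -119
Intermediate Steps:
o(L, p) = 9 (o(L, p) = 3*3 = 9)
o(5, 5) + B*(-2 + t(2, 4))**2 = 9 - 32*(-2 + 4)**2 = 9 - 32*2**2 = 9 - 32*4 = 9 - 128 = -119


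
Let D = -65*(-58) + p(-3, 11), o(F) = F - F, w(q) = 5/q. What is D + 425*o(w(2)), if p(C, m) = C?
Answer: 3767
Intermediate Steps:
o(F) = 0
D = 3767 (D = -65*(-58) - 3 = 3770 - 3 = 3767)
D + 425*o(w(2)) = 3767 + 425*0 = 3767 + 0 = 3767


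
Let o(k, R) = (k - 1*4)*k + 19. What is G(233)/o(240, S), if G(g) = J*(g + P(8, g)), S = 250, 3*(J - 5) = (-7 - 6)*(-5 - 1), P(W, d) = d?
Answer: 14446/56659 ≈ 0.25496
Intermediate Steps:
J = 31 (J = 5 + ((-7 - 6)*(-5 - 1))/3 = 5 + (-13*(-6))/3 = 5 + (⅓)*78 = 5 + 26 = 31)
o(k, R) = 19 + k*(-4 + k) (o(k, R) = (k - 4)*k + 19 = (-4 + k)*k + 19 = k*(-4 + k) + 19 = 19 + k*(-4 + k))
G(g) = 62*g (G(g) = 31*(g + g) = 31*(2*g) = 62*g)
G(233)/o(240, S) = (62*233)/(19 + 240² - 4*240) = 14446/(19 + 57600 - 960) = 14446/56659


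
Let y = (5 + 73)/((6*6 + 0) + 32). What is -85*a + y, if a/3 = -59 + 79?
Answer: -173361/34 ≈ -5098.9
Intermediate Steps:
a = 60 (a = 3*(-59 + 79) = 3*20 = 60)
y = 39/34 (y = 78/((36 + 0) + 32) = 78/(36 + 32) = 78/68 = 78*(1/68) = 39/34 ≈ 1.1471)
-85*a + y = -85*60 + 39/34 = -5100 + 39/34 = -173361/34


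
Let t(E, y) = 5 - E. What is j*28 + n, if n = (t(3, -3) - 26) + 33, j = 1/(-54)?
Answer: 229/27 ≈ 8.4815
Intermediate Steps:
j = -1/54 ≈ -0.018519
n = 9 (n = ((5 - 1*3) - 26) + 33 = ((5 - 3) - 26) + 33 = (2 - 26) + 33 = -24 + 33 = 9)
j*28 + n = -1/54*28 + 9 = -14/27 + 9 = 229/27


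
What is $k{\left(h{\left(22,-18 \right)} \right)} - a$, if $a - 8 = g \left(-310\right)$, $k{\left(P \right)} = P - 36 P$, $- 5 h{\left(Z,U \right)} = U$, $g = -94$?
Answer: $-29274$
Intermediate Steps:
$h{\left(Z,U \right)} = - \frac{U}{5}$
$k{\left(P \right)} = - 35 P$
$a = 29148$ ($a = 8 - -29140 = 8 + 29140 = 29148$)
$k{\left(h{\left(22,-18 \right)} \right)} - a = - 35 \left(\left(- \frac{1}{5}\right) \left(-18\right)\right) - 29148 = \left(-35\right) \frac{18}{5} - 29148 = -126 - 29148 = -29274$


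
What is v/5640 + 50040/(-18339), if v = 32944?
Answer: 13413934/4309665 ≈ 3.1125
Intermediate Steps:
v/5640 + 50040/(-18339) = 32944/5640 + 50040/(-18339) = 32944*(1/5640) + 50040*(-1/18339) = 4118/705 - 16680/6113 = 13413934/4309665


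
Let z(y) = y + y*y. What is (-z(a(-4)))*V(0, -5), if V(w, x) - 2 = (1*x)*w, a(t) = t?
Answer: -24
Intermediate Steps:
V(w, x) = 2 + w*x (V(w, x) = 2 + (1*x)*w = 2 + x*w = 2 + w*x)
z(y) = y + y**2
(-z(a(-4)))*V(0, -5) = (-(-4)*(1 - 4))*(2 + 0*(-5)) = (-(-4)*(-3))*(2 + 0) = -1*12*2 = -12*2 = -24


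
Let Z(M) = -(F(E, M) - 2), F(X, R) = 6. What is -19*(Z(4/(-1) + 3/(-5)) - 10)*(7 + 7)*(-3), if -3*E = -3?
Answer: -11172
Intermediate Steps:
E = 1 (E = -1/3*(-3) = 1)
Z(M) = -4 (Z(M) = -(6 - 2) = -1*4 = -4)
-19*(Z(4/(-1) + 3/(-5)) - 10)*(7 + 7)*(-3) = -19*(-4 - 10)*(7 + 7)*(-3) = -(-266)*14*(-3) = -19*(-196)*(-3) = 3724*(-3) = -11172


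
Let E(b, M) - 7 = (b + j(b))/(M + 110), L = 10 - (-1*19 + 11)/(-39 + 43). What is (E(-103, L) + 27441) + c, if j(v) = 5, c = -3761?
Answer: 1444858/61 ≈ 23686.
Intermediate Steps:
L = 12 (L = 10 - (-19 + 11)/4 = 10 - (-8)/4 = 10 - 1*(-2) = 10 + 2 = 12)
E(b, M) = 7 + (5 + b)/(110 + M) (E(b, M) = 7 + (b + 5)/(M + 110) = 7 + (5 + b)/(110 + M))
(E(-103, L) + 27441) + c = ((775 - 103 + 7*12)/(110 + 12) + 27441) - 3761 = ((775 - 103 + 84)/122 + 27441) - 3761 = ((1/122)*756 + 27441) - 3761 = (378/61 + 27441) - 3761 = 1674279/61 - 3761 = 1444858/61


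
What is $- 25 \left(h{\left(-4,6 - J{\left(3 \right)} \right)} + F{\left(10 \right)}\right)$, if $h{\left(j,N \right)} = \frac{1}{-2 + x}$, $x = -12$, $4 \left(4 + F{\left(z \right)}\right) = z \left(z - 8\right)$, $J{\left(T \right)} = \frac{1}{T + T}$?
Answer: $- \frac{325}{14} \approx -23.214$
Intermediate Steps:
$J{\left(T \right)} = \frac{1}{2 T}$
$F{\left(z \right)} = -4 + \frac{z \left(-8 + z\right)}{4}$ ($F{\left(z \right)} = -4 + \frac{z \left(z - 8\right)}{4} = -4 + \frac{z \left(-8 + z\right)}{4}$)
$h{\left(j,N \right)} = - \frac{1}{14}$ ($h{\left(j,N \right)} = \frac{1}{-2 - 12} = \frac{1}{-14} = - \frac{1}{14}$)
$- 25 \left(h{\left(-4,6 - J{\left(3 \right)} \right)} + F{\left(10 \right)}\right) = - 25 \left(- \frac{1}{14} - \left(24 - 25\right)\right) = - 25 \left(- \frac{1}{14} - -1\right) = - 25 \left(- \frac{1}{14} + 1\right) = \left(-25\right) \frac{13}{14} = - \frac{325}{14}$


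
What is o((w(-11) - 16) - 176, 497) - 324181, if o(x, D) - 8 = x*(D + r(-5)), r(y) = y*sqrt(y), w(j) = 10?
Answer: -414627 + 910*I*sqrt(5) ≈ -4.1463e+5 + 2034.8*I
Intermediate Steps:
r(y) = y**(3/2)
o(x, D) = 8 + x*(D - 5*I*sqrt(5)) (o(x, D) = 8 + x*(D + (-5)**(3/2)) = 8 + x*(D - 5*I*sqrt(5)))
o((w(-11) - 16) - 176, 497) - 324181 = (8 + 497*((10 - 16) - 176) - 5*I*((10 - 16) - 176)*sqrt(5)) - 324181 = (8 + 497*(-6 - 176) - 5*I*(-6 - 176)*sqrt(5)) - 324181 = (8 + 497*(-182) - 5*I*(-182)*sqrt(5)) - 324181 = (8 - 90454 + 910*I*sqrt(5)) - 324181 = (-90446 + 910*I*sqrt(5)) - 324181 = -414627 + 910*I*sqrt(5)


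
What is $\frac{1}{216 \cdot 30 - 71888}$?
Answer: $- \frac{1}{65408} \approx -1.5289 \cdot 10^{-5}$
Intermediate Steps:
$\frac{1}{216 \cdot 30 - 71888} = \frac{1}{6480 - 71888} = \frac{1}{-65408} = - \frac{1}{65408}$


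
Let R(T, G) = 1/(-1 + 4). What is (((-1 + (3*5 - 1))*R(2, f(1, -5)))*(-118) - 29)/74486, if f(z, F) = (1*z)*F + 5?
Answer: -1621/223458 ≈ -0.0072542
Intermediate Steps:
f(z, F) = 5 + F*z (f(z, F) = z*F + 5 = F*z + 5 = 5 + F*z)
R(T, G) = 1/3
(((-1 + (3*5 - 1))*R(2, f(1, -5)))*(-118) - 29)/74486 = (((-1 + (3*5 - 1))*(1/3))*(-118) - 29)/74486 = (((-1 + (15 - 1))*(1/3))*(-118) - 29)*(1/74486) = (((-1 + 14)*(1/3))*(-118) - 29)*(1/74486) = ((13*(1/3))*(-118) - 29)*(1/74486) = ((13/3)*(-118) - 29)*(1/74486) = (-1534/3 - 29)*(1/74486) = -1621/3*1/74486 = -1621/223458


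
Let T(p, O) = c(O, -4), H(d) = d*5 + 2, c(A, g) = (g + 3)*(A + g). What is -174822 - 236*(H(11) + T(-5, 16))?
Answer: -185442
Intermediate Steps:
c(A, g) = (3 + g)*(A + g)
H(d) = 2 + 5*d (H(d) = 5*d + 2 = 2 + 5*d)
T(p, O) = 4 - O (T(p, O) = (-4)² + 3*O + 3*(-4) + O*(-4) = 16 + 3*O - 12 - 4*O = 4 - O)
-174822 - 236*(H(11) + T(-5, 16)) = -174822 - 236*((2 + 5*11) + (4 - 1*16)) = -174822 - 236*((2 + 55) + (4 - 16)) = -174822 - 236*(57 - 12) = -174822 - 236*45 = -174822 - 10620 = -185442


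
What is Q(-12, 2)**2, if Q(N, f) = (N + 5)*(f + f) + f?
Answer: 676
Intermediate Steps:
Q(N, f) = f + 2*f*(5 + N) (Q(N, f) = (5 + N)*(2*f) + f = 2*f*(5 + N) + f = f + 2*f*(5 + N))
Q(-12, 2)**2 = (2*(11 + 2*(-12)))**2 = (2*(11 - 24))**2 = (2*(-13))**2 = (-26)**2 = 676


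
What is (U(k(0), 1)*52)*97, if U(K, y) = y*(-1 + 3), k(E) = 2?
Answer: 10088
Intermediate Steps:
U(K, y) = 2*y (U(K, y) = y*2 = 2*y)
(U(k(0), 1)*52)*97 = ((2*1)*52)*97 = (2*52)*97 = 104*97 = 10088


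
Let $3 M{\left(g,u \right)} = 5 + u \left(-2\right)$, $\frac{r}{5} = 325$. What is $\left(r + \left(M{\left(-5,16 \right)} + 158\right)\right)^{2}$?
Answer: $3147076$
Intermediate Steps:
$r = 1625$ ($r = 5 \cdot 325 = 1625$)
$M{\left(g,u \right)} = \frac{5}{3} - \frac{2 u}{3}$ ($M{\left(g,u \right)} = \frac{5 + u \left(-2\right)}{3} = \frac{5 - 2 u}{3} = \frac{5}{3} - \frac{2 u}{3}$)
$\left(r + \left(M{\left(-5,16 \right)} + 158\right)\right)^{2} = \left(1625 + \left(\left(\frac{5}{3} - \frac{32}{3}\right) + 158\right)\right)^{2} = \left(1625 + \left(-9 + 158\right)\right)^{2} = \left(1625 + 149\right)^{2} = 1774^{2} = 3147076$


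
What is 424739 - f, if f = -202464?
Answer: 627203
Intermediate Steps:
424739 - f = 424739 - 1*(-202464) = 424739 + 202464 = 627203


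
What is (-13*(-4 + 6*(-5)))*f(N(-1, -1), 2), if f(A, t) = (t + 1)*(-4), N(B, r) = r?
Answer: -5304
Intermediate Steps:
f(A, t) = -4 - 4*t (f(A, t) = (1 + t)*(-4) = -4 - 4*t)
(-13*(-4 + 6*(-5)))*f(N(-1, -1), 2) = (-13*(-4 + 6*(-5)))*(-4 - 4*2) = (-13*(-4 - 30))*(-4 - 8) = -13*(-34)*(-12) = 442*(-12) = -5304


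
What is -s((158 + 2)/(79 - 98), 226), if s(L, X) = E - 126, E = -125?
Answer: 251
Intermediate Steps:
s(L, X) = -251 (s(L, X) = -125 - 126 = -251)
-s((158 + 2)/(79 - 98), 226) = -1*(-251) = 251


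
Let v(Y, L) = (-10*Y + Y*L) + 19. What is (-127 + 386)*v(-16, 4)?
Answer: 29785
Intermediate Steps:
v(Y, L) = 19 - 10*Y + L*Y (v(Y, L) = (-10*Y + L*Y) + 19 = 19 - 10*Y + L*Y)
(-127 + 386)*v(-16, 4) = (-127 + 386)*(19 - 10*(-16) + 4*(-16)) = 259*(19 + 160 - 64) = 259*115 = 29785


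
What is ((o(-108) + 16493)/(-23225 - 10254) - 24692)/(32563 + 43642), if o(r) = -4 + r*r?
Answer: -826691621/2551267195 ≈ -0.32403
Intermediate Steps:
o(r) = -4 + r**2
((o(-108) + 16493)/(-23225 - 10254) - 24692)/(32563 + 43642) = (((-4 + (-108)**2) + 16493)/(-23225 - 10254) - 24692)/(32563 + 43642) = (((-4 + 11664) + 16493)/(-33479) - 24692)/76205 = ((11660 + 16493)*(-1/33479) - 24692)*(1/76205) = (28153*(-1/33479) - 24692)*(1/76205) = (-28153/33479 - 24692)*(1/76205) = -826691621/33479*1/76205 = -826691621/2551267195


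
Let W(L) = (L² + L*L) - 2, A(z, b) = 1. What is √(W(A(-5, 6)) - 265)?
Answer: I*√265 ≈ 16.279*I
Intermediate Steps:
W(L) = -2 + 2*L² (W(L) = (L² + L²) - 2 = 2*L² - 2 = -2 + 2*L²)
√(W(A(-5, 6)) - 265) = √((-2 + 2*1²) - 265) = √((-2 + 2*1) - 265) = √((-2 + 2) - 265) = √(0 - 265) = √(-265) = I*√265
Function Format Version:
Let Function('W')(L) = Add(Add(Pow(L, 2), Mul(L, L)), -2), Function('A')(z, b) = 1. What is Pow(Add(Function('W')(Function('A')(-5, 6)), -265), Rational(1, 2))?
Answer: Mul(I, Pow(265, Rational(1, 2))) ≈ Mul(16.279, I)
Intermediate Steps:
Function('W')(L) = Add(-2, Mul(2, Pow(L, 2))) (Function('W')(L) = Add(Add(Pow(L, 2), Pow(L, 2)), -2) = Add(Mul(2, Pow(L, 2)), -2) = Add(-2, Mul(2, Pow(L, 2))))
Pow(Add(Function('W')(Function('A')(-5, 6)), -265), Rational(1, 2)) = Pow(Add(Add(-2, Mul(2, Pow(1, 2))), -265), Rational(1, 2)) = Pow(Add(Add(-2, Mul(2, 1)), -265), Rational(1, 2)) = Pow(Add(Add(-2, 2), -265), Rational(1, 2)) = Pow(Add(0, -265), Rational(1, 2)) = Pow(-265, Rational(1, 2)) = Mul(I, Pow(265, Rational(1, 2)))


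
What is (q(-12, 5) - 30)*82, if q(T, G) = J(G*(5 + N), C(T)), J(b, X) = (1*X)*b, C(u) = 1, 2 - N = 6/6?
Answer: 0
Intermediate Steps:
N = 1 (N = 2 - 6/6 = 2 - 1*1 = 2 - 1 = 1)
J(b, X) = X*b
q(T, G) = 6*G (q(T, G) = 1*(G*(5 + 1)) = 1*(G*6) = 1*(6*G) = 6*G)
(q(-12, 5) - 30)*82 = (6*5 - 30)*82 = (30 - 30)*82 = 0*82 = 0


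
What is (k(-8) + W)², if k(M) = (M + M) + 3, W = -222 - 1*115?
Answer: 122500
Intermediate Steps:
W = -337 (W = -222 - 115 = -337)
k(M) = 3 + 2*M (k(M) = 2*M + 3 = 3 + 2*M)
(k(-8) + W)² = ((3 + 2*(-8)) - 337)² = ((3 - 16) - 337)² = (-13 - 337)² = (-350)² = 122500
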